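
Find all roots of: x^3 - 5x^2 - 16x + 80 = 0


Let p(x) = x^3 - 5x^2 - 16x + 80. By the rational root theorem (leading coefficient 1), any rational root is an integer divisor of 80: try ±1, ±2, ... in turn.
Test x = 1: value = 60 ≠ 0.
Test x = -1: value = 90 ≠ 0.
Test x = 2: value = 36 ≠ 0.
Test x = -2: value = 84 ≠ 0.
Test x = 4: value = 0 ✓, so (x - 4) is a factor.
Synthetic division by (x - 4): bring down 1; 1(4) - 5 = -1; (-1)(4) - 16 = -20; (-20)(4) + 80 = 0 → quotient x^2 - x - 20, remainder 0.
Solve the quadratic x^2 - x - 20 = 0: discriminant = (-1)^2 - 4(1)(-20) = 1 + 80 = 81.
sqrt(81) = 9, so x = (1 ± 9)/2: x = 5 or x = -4.
Collecting all roots found:

x = -4, x = 4, x = 5


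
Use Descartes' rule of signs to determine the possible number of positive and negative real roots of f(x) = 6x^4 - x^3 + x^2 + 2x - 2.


Descartes' rule of signs:

For positive roots, count sign changes in f(x) = 6x^4 - x^3 + x^2 + 2x - 2:
Signs of coefficients: +, -, +, +, -
Number of sign changes: 3
Possible positive real roots: 3, 1

For negative roots, examine f(-x) = 6x^4 + x^3 + x^2 - 2x - 2:
Signs of coefficients: +, +, +, -, -
Number of sign changes: 1
Possible negative real roots: 1

Positive roots: 3 or 1; Negative roots: 1


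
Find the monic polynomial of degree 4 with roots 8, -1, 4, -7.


A monic polynomial with roots 8, -1, 4, -7 is:
p(x) = (x - 8)(x + 1)(x - 4)(x + 7)
After multiplying by (x - 8): x - 8
After multiplying by (x + 1): x^2 - 7x - 8
After multiplying by (x - 4): x^3 - 11x^2 + 20x + 32
After multiplying by (x + 7): x^4 - 4x^3 - 57x^2 + 172x + 224

x^4 - 4x^3 - 57x^2 + 172x + 224


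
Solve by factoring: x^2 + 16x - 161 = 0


We need two numbers that multiply to -161 and add to 16.
Those numbers are -7 and 23 (since (-7) * 23 = -161 and (-7) + 23 = 16).
So x^2 + 16x - 161 = (x - 7)(x + 23) = 0
Setting each factor to zero: x = 7 or x = -23

x = -23, x = 7


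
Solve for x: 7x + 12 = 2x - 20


Starting with: 7x + 12 = 2x - 20
Move all x terms to left: (7 - 2)x = -20 - 12
Simplify: 5x = -32
Divide both sides by 5: x = -32/5

x = -32/5


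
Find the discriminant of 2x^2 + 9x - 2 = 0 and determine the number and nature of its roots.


For ax^2 + bx + c = 0, discriminant D = b^2 - 4ac
Here a = 2, b = 9, c = -2
D = (9)^2 - 4(2)(-2) = 81 + 16 = 97

D = 97 > 0 but not a perfect square
The equation has 2 distinct real irrational roots.

Discriminant = 97, 2 distinct real irrational roots


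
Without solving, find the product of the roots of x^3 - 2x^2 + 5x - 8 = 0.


By Vieta's formulas for x^3 + bx^2 + cx + d = 0:
  r1 + r2 + r3 = -b/a = 2
  r1*r2 + r1*r3 + r2*r3 = c/a = 5
  r1*r2*r3 = -d/a = 8


Product = 8


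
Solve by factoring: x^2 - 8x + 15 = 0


We need two numbers that multiply to 15 and add to -8.
Those numbers are -3 and -5 (since (-3) * (-5) = 15 and (-3) + (-5) = -8).
So x^2 - 8x + 15 = (x - 3)(x - 5) = 0
Setting each factor to zero: x = 3 or x = 5

x = 3, x = 5


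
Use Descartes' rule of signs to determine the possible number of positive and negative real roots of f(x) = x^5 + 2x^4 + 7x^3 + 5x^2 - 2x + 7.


Descartes' rule of signs:

For positive roots, count sign changes in f(x) = x^5 + 2x^4 + 7x^3 + 5x^2 - 2x + 7:
Signs of coefficients: +, +, +, +, -, +
Number of sign changes: 2
Possible positive real roots: 2, 0

For negative roots, examine f(-x) = -x^5 + 2x^4 - 7x^3 + 5x^2 + 2x + 7:
Signs of coefficients: -, +, -, +, +, +
Number of sign changes: 3
Possible negative real roots: 3, 1

Positive roots: 2 or 0; Negative roots: 3 or 1


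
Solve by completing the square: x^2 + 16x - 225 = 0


Start: x^2 + 16x - 225 = 0
Move constant: x^2 + 16x = 225
Half of 16 is 8, squared is 64
Add 64 to both sides: x^2 + 16x + 64 = 289
(x + 8)^2 = 289
x + 8 = ±17
x = -8 + 17 = 9 or x = -8 - 17 = -25

x = -25, x = 9


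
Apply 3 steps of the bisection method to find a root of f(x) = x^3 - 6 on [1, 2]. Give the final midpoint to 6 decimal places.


f(x) = x^3 - 6
f(1) = -5 < 0
f(2) = 2 > 0

Step 1: midpoint = (1.000000 + 2.000000)/2 = 1.500000
  f(1.500000) = -2.625000
  f(mid) < 0, so root is in [1.500000, 2.000000]

Step 2: midpoint = (1.500000 + 2.000000)/2 = 1.750000
  f(1.750000) = -0.640625
  f(mid) < 0, so root is in [1.750000, 2.000000]

Step 3: midpoint = (1.750000 + 2.000000)/2 = 1.875000
  f(1.875000) = 0.591797
  f(mid) > 0, so root is in [1.750000, 1.875000]

midpoint = 1.875000


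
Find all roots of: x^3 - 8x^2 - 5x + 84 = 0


Let p(x) = x^3 - 8x^2 - 5x + 84. By the rational root theorem (leading coefficient 1), any rational root is an integer divisor of 84: try ±1, ±2, ... in turn.
Test x = 1: value = 72 ≠ 0.
Test x = -1: value = 80 ≠ 0.
Test x = 2: value = 50 ≠ 0.
Test x = -2: value = 54 ≠ 0.
Test x = 3: value = 24 ≠ 0.
Test x = -3: value = 0 ✓, so (x + 3) is a factor.
Synthetic division by (x + 3): bring down 1; 1(-3) - 8 = -11; (-11)(-3) - 5 = 28; 28(-3) + 84 = 0 → quotient x^2 - 11x + 28, remainder 0.
Solve the quadratic x^2 - 11x + 28 = 0: discriminant = (-11)^2 - 4(1)(28) = 121 - 112 = 9.
sqrt(9) = 3, so x = (11 ± 3)/2: x = 7 or x = 4.
Collecting all roots found:

x = -3, x = 4, x = 7


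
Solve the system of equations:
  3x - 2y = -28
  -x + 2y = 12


Using Cramer's rule:
Determinant D = (3)(2) - (-1)(-2) = 6 - 2 = 4
Dx = (-28)(2) - (12)(-2) = -56 + 24 = -32
Dy = (3)(12) - (-1)(-28) = 36 - 28 = 8
x = Dx/D = -32/4 = -8
y = Dy/D = 8/4 = 2

x = -8, y = 2


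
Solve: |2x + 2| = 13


An absolute value equation |expr| = 13 gives two cases:
Case 1: 2x + 2 = 13
  2x = 11, so x = 11/2
Case 2: 2x + 2 = -13
  2x = -15, so x = -15/2

x = -15/2, x = 11/2


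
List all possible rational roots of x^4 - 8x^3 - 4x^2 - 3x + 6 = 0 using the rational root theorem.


Rational root theorem: possible roots are ±p/q where:
  p divides the constant term (6): p ∈ {1, 2, 3, 6}
  q divides the leading coefficient (1): q ∈ {1}

All possible rational roots: -6, -3, -2, -1, 1, 2, 3, 6

-6, -3, -2, -1, 1, 2, 3, 6


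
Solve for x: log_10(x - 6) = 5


Convert to exponential form: x - 6 = 10^5 = 100000
x = 100000 + 6 = 100006
Check: log_10(100006 - 6) = log_10(100000) = log_10(100000) = 5 ✓

x = 100006


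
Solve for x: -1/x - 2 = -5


Subtract -2 from both sides: -1/x = -3
Multiply both sides by x: -1 = -3 * x
Divide by -3: x = 1/3

x = 1/3


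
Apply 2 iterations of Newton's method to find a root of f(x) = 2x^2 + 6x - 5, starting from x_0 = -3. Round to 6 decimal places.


Newton's method: x_(n+1) = x_n - f(x_n)/f'(x_n)
f(x) = 2x^2 + 6x - 5
f'(x) = 4x + 6

Iteration 1:
  f(-3.000000) = -5.000000
  f'(-3.000000) = -6.000000
  x_1 = -3.000000 - (-5.000000)/(-6.000000) = -3.833333

Iteration 2:
  f(-3.833333) = 1.388889
  f'(-3.833333) = -9.333333
  x_2 = -3.833333 - (1.388889)/(-9.333333) = -3.684524

x_2 = -3.684524


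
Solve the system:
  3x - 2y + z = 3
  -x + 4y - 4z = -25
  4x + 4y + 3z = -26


Using Cramer's rule. Expand each determinant along the first row.
D  = 3*[4*3 - (-4)*4] - (-2)*[(-1)*3 - (-4)*4] + 1*[(-1)*4 - 4*4]
  = 3*(28) - (-2)*(13) + 1*(-20) = 90
Dx = 3*[4*3 - (-4)*4] - (-2)*[(-25)*3 - (-4)*(-26)] + 1*[(-25)*4 - 4*(-26)]
  = 3*(28) - (-2)*(-179) + 1*(4) = -270
Dy = 3*[(-25)*3 - (-4)*(-26)] - 3*[(-1)*3 - (-4)*4] + 1*[(-1)*(-26) - (-25)*4]
  = 3*(-179) - 3*(13) + 1*(126) = -450
Dz = 3*[4*(-26) - (-25)*4] - (-2)*[(-1)*(-26) - (-25)*4] + 3*[(-1)*4 - 4*4]
  = 3*(-4) - (-2)*(126) + 3*(-20) = 180
x = Dx/D = -270/90 = -3, y = Dy/D = -450/90 = -5, z = Dz/D = 180/90 = 2
Check eq1: (3)(-3) + (-2)(-5) + (1)(2) = 3 = 3 ✓
Check eq2: (-1)(-3) + (4)(-5) + (-4)(2) = -25 = -25 ✓
Check eq3: (4)(-3) + (4)(-5) + (3)(2) = -26 = -26 ✓

x = -3, y = -5, z = 2


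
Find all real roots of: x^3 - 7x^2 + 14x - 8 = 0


Let p(x) = x^3 - 7x^2 + 14x - 8. By the rational root theorem (leading coefficient 1), any rational root is an integer divisor of 8: try ±1, ±2, ... in turn.
Test x = 1: value = 0 ✓, so (x - 1) is a factor.
Synthetic division by (x - 1): bring down 1; 1(1) - 7 = -6; (-6)(1) + 14 = 8; 8(1) - 8 = 0 → quotient x^2 - 6x + 8, remainder 0.
Solve the quadratic x^2 - 6x + 8 = 0: discriminant = (-6)^2 - 4(1)(8) = 36 - 32 = 4.
sqrt(4) = 2, so x = (6 ± 2)/2: x = 4 or x = 2.

x = 1, x = 2, x = 4


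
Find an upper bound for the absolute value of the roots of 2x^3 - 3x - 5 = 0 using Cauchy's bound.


Cauchy's bound: all roots r satisfy |r| <= 1 + max(|a_i/a_n|) for i = 0,...,n-1
where a_n is the leading coefficient.

Coefficients: [2, 0, -3, -5]
Leading coefficient a_n = 2
Ratios |a_i/a_n|: 0, 3/2, 5/2
Maximum ratio: 5/2
Cauchy's bound: |r| <= 1 + 5/2 = 7/2

Upper bound = 7/2


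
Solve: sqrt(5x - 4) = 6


Square both sides: 5x - 4 = 6^2 = 36
5x = 36 + 4 = 40
x = 8
Check: sqrt(5*8 - 4) = sqrt(36) = 6 ✓

x = 8


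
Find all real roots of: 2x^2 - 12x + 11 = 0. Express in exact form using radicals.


Using the quadratic formula: x = (-b ± sqrt(b^2 - 4ac)) / (2a)
Here a = 2, b = -12, c = 11
Discriminant = b^2 - 4ac = (-12)^2 - 4(2)(11) = 144 - 88 = 56
Since discriminant = 56 > 0, there are two real roots.
x = (12 ± 2*sqrt(14)) / 4
Simplifying: x = (6 ± sqrt(14)) / 2
Numerically: x ≈ 4.8708 or x ≈ 1.1292

x = (6 + sqrt(14)) / 2 or x = (6 - sqrt(14)) / 2


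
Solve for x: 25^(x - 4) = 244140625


Express both sides with the same base.
244140625 = 25^6
Since the bases match, equate exponents: x - 4 = 6
So x = 6 - (-4) = 10

x = 10


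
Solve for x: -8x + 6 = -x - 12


Starting with: -8x + 6 = -x - 12
Move all x terms to left: (-8 + 1)x = -12 - 6
Simplify: -7x = -18
Divide both sides by -7: x = 18/7

x = 18/7


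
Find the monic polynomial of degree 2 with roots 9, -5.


A monic polynomial with roots 9, -5 is:
p(x) = (x - 9)(x + 5)
After multiplying by (x - 9): x - 9
After multiplying by (x + 5): x^2 - 4x - 45

x^2 - 4x - 45


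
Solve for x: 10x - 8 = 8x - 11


Starting with: 10x - 8 = 8x - 11
Move all x terms to left: (10 - 8)x = -11 + 8
Simplify: 2x = -3
Divide both sides by 2: x = -3/2

x = -3/2


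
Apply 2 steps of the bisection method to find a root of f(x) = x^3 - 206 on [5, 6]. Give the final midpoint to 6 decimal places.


f(x) = x^3 - 206
f(5) = -81 < 0
f(6) = 10 > 0

Step 1: midpoint = (5.000000 + 6.000000)/2 = 5.500000
  f(5.500000) = -39.625000
  f(mid) < 0, so root is in [5.500000, 6.000000]

Step 2: midpoint = (5.500000 + 6.000000)/2 = 5.750000
  f(5.750000) = -15.890625
  f(mid) < 0, so root is in [5.750000, 6.000000]

midpoint = 5.750000


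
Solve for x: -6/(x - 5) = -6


Multiply both sides by (x - 5): -6 = -6(x - 5)
Distribute: -6 = -6x + 30
-6x = -6 - 30 = -36
x = 6

x = 6


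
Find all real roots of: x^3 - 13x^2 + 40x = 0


The constant term is 0, so x = 0 is a root. Factor out x:
  x(x^2 - 13x + 40) = 0
Solve the quadratic x^2 - 13x + 40 = 0: discriminant = (-13)^2 - 4(1)(40) = 169 - 160 = 9.
sqrt(9) = 3, so x = (13 ± 3)/2: x = 8 or x = 5.

x = 0, x = 5, x = 8


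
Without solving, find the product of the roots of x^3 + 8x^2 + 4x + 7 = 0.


By Vieta's formulas for x^3 + bx^2 + cx + d = 0:
  r1 + r2 + r3 = -b/a = -8
  r1*r2 + r1*r3 + r2*r3 = c/a = 4
  r1*r2*r3 = -d/a = -7


Product = -7


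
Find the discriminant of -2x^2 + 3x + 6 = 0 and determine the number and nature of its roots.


For ax^2 + bx + c = 0, discriminant D = b^2 - 4ac
Here a = -2, b = 3, c = 6
D = (3)^2 - 4(-2)(6) = 9 + 48 = 57

D = 57 > 0 but not a perfect square
The equation has 2 distinct real irrational roots.

Discriminant = 57, 2 distinct real irrational roots


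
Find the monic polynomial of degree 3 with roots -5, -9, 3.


A monic polynomial with roots -5, -9, 3 is:
p(x) = (x + 5)(x + 9)(x - 3)
After multiplying by (x + 5): x + 5
After multiplying by (x + 9): x^2 + 14x + 45
After multiplying by (x - 3): x^3 + 11x^2 + 3x - 135

x^3 + 11x^2 + 3x - 135


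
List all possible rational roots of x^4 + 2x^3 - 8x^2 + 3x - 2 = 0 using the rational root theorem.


Rational root theorem: possible roots are ±p/q where:
  p divides the constant term (-2): p ∈ {1, 2}
  q divides the leading coefficient (1): q ∈ {1}

All possible rational roots: -2, -1, 1, 2

-2, -1, 1, 2


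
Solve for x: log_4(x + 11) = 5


Convert to exponential form: x + 11 = 4^5 = 1024
x = 1024 - 11 = 1013
Check: log_4(1013 + 11) = log_4(1024) = log_4(1024) = 5 ✓

x = 1013


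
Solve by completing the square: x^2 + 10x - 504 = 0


Start: x^2 + 10x - 504 = 0
Move constant: x^2 + 10x = 504
Half of 10 is 5, squared is 25
Add 25 to both sides: x^2 + 10x + 25 = 529
(x + 5)^2 = 529
x + 5 = ±23
x = -5 + 23 = 18 or x = -5 - 23 = -28

x = -28, x = 18


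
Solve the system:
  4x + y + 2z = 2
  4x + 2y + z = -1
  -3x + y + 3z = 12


Using Cramer's rule. Expand each determinant along the first row.
D  = 4*[2*3 - 1*1] - 1*[4*3 - 1*(-3)] + 2*[4*1 - 2*(-3)]
  = 4*(5) - 1*(15) + 2*(10) = 25
Dx = 2*[2*3 - 1*1] - 1*[(-1)*3 - 1*12] + 2*[(-1)*1 - 2*12]
  = 2*(5) - 1*(-15) + 2*(-25) = -25
Dy = 4*[(-1)*3 - 1*12] - 2*[4*3 - 1*(-3)] + 2*[4*12 - (-1)*(-3)]
  = 4*(-15) - 2*(15) + 2*(45) = 0
Dz = 4*[2*12 - (-1)*1] - 1*[4*12 - (-1)*(-3)] + 2*[4*1 - 2*(-3)]
  = 4*(25) - 1*(45) + 2*(10) = 75
x = Dx/D = -25/25 = -1, y = Dy/D = 0/25 = 0, z = Dz/D = 75/25 = 3
Check eq1: (4)(-1) + (1)(0) + (2)(3) = 2 = 2 ✓
Check eq2: (4)(-1) + (2)(0) + (1)(3) = -1 = -1 ✓
Check eq3: (-3)(-1) + (1)(0) + (3)(3) = 12 = 12 ✓

x = -1, y = 0, z = 3


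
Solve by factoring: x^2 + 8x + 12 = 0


We need two numbers that multiply to 12 and add to 8.
Those numbers are 6 and 2 (since 6 * 2 = 12 and 6 + 2 = 8).
So x^2 + 8x + 12 = (x + 6)(x + 2) = 0
Setting each factor to zero: x = -6 or x = -2

x = -6, x = -2


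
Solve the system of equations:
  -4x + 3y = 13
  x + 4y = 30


Using Cramer's rule:
Determinant D = (-4)(4) - (1)(3) = -16 - 3 = -19
Dx = (13)(4) - (30)(3) = 52 - 90 = -38
Dy = (-4)(30) - (1)(13) = -120 - 13 = -133
x = Dx/D = -38/-19 = 2
y = Dy/D = -133/-19 = 7

x = 2, y = 7


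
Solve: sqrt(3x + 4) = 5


Square both sides: 3x + 4 = 5^2 = 25
3x = 25 - 4 = 21
x = 7
Check: sqrt(3*7 + 4) = sqrt(25) = 5 ✓

x = 7


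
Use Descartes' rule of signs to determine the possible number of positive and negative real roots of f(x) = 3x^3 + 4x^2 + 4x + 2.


Descartes' rule of signs:

For positive roots, count sign changes in f(x) = 3x^3 + 4x^2 + 4x + 2:
Signs of coefficients: +, +, +, +
Number of sign changes: 0
Possible positive real roots: 0

For negative roots, examine f(-x) = -3x^3 + 4x^2 - 4x + 2:
Signs of coefficients: -, +, -, +
Number of sign changes: 3
Possible negative real roots: 3, 1

Positive roots: 0; Negative roots: 3 or 1


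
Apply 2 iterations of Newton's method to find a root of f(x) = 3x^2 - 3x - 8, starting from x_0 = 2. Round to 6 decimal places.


Newton's method: x_(n+1) = x_n - f(x_n)/f'(x_n)
f(x) = 3x^2 - 3x - 8
f'(x) = 6x - 3

Iteration 1:
  f(2.000000) = -2.000000
  f'(2.000000) = 9.000000
  x_1 = 2.000000 - (-2.000000)/(9.000000) = 2.222222

Iteration 2:
  f(2.222222) = 0.148148
  f'(2.222222) = 10.333333
  x_2 = 2.222222 - (0.148148)/(10.333333) = 2.207885

x_2 = 2.207885


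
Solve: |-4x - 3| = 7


An absolute value equation |expr| = 7 gives two cases:
Case 1: -4x - 3 = 7
  -4x = 10, so x = -5/2
Case 2: -4x - 3 = -7
  -4x = -4, so x = 1

x = -5/2, x = 1


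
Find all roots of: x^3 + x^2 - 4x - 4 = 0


Let p(x) = x^3 + x^2 - 4x - 4. By the rational root theorem (leading coefficient 1), any rational root is an integer divisor of 4: try ±1, ±2, ... in turn.
Test x = 1: value = -6 ≠ 0.
Test x = -1: value = 0 ✓, so (x + 1) is a factor.
Synthetic division by (x + 1): bring down 1; 1(-1) + 1 = 0; 0(-1) - 4 = -4; (-4)(-1) - 4 = 0 → quotient x^2 - 4, remainder 0.
Solve the quadratic x^2 - 4 = 0: discriminant = 0^2 - 4(1)(-4) = 0 + 16 = 16.
sqrt(16) = 4, so x = (0 ± 4)/2: x = 2 or x = -2.
Collecting all roots found:

x = -2, x = -1, x = 2


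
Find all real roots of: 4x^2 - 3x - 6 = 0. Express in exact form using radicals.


Using the quadratic formula: x = (-b ± sqrt(b^2 - 4ac)) / (2a)
Here a = 4, b = -3, c = -6
Discriminant = b^2 - 4ac = (-3)^2 - 4(4)(-6) = 9 + 96 = 105
Since discriminant = 105 > 0, there are two real roots.
x = (3 ± sqrt(105)) / 8
Numerically: x ≈ 1.6559 or x ≈ -0.9059

x = (3 + sqrt(105)) / 8 or x = (3 - sqrt(105)) / 8


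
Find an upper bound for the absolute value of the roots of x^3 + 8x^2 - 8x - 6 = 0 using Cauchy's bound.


Cauchy's bound: all roots r satisfy |r| <= 1 + max(|a_i/a_n|) for i = 0,...,n-1
where a_n is the leading coefficient.

Coefficients: [1, 8, -8, -6]
Leading coefficient a_n = 1
Ratios |a_i/a_n|: 8, 8, 6
Maximum ratio: 8
Cauchy's bound: |r| <= 1 + 8 = 9

Upper bound = 9


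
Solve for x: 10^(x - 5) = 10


Express both sides with the same base.
10 = 10^1
Since the bases match, equate exponents: x - 5 = 1
So x = 1 - (-5) = 6

x = 6


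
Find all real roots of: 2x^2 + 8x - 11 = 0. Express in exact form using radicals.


Using the quadratic formula: x = (-b ± sqrt(b^2 - 4ac)) / (2a)
Here a = 2, b = 8, c = -11
Discriminant = b^2 - 4ac = 8^2 - 4(2)(-11) = 64 + 88 = 152
Since discriminant = 152 > 0, there are two real roots.
x = (-8 ± 2*sqrt(38)) / 4
Simplifying: x = (-4 ± sqrt(38)) / 2
Numerically: x ≈ 1.0822 or x ≈ -5.0822

x = (-4 + sqrt(38)) / 2 or x = (-4 - sqrt(38)) / 2


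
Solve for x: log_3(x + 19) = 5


Convert to exponential form: x + 19 = 3^5 = 243
x = 243 - 19 = 224
Check: log_3(224 + 19) = log_3(243) = log_3(243) = 5 ✓

x = 224


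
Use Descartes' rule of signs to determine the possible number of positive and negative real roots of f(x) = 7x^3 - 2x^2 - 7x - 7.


Descartes' rule of signs:

For positive roots, count sign changes in f(x) = 7x^3 - 2x^2 - 7x - 7:
Signs of coefficients: +, -, -, -
Number of sign changes: 1
Possible positive real roots: 1

For negative roots, examine f(-x) = -7x^3 - 2x^2 + 7x - 7:
Signs of coefficients: -, -, +, -
Number of sign changes: 2
Possible negative real roots: 2, 0

Positive roots: 1; Negative roots: 2 or 0


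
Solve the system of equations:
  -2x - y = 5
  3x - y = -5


Using Cramer's rule:
Determinant D = (-2)(-1) - (3)(-1) = 2 + 3 = 5
Dx = (5)(-1) - (-5)(-1) = -5 - 5 = -10
Dy = (-2)(-5) - (3)(5) = 10 - 15 = -5
x = Dx/D = -10/5 = -2
y = Dy/D = -5/5 = -1

x = -2, y = -1


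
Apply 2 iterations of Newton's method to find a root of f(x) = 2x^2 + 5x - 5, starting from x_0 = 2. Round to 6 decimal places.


Newton's method: x_(n+1) = x_n - f(x_n)/f'(x_n)
f(x) = 2x^2 + 5x - 5
f'(x) = 4x + 5

Iteration 1:
  f(2.000000) = 13.000000
  f'(2.000000) = 13.000000
  x_1 = 2.000000 - (13.000000)/(13.000000) = 1.000000

Iteration 2:
  f(1.000000) = 2.000000
  f'(1.000000) = 9.000000
  x_2 = 1.000000 - (2.000000)/(9.000000) = 0.777778

x_2 = 0.777778


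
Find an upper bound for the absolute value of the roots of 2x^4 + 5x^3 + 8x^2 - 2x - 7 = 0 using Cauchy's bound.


Cauchy's bound: all roots r satisfy |r| <= 1 + max(|a_i/a_n|) for i = 0,...,n-1
where a_n is the leading coefficient.

Coefficients: [2, 5, 8, -2, -7]
Leading coefficient a_n = 2
Ratios |a_i/a_n|: 5/2, 4, 1, 7/2
Maximum ratio: 4
Cauchy's bound: |r| <= 1 + 4 = 5

Upper bound = 5


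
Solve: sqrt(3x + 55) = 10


Square both sides: 3x + 55 = 10^2 = 100
3x = 100 - 55 = 45
x = 15
Check: sqrt(3*15 + 55) = sqrt(100) = 10 ✓

x = 15


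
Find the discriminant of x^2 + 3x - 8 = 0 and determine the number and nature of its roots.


For ax^2 + bx + c = 0, discriminant D = b^2 - 4ac
Here a = 1, b = 3, c = -8
D = (3)^2 - 4(1)(-8) = 9 + 32 = 41

D = 41 > 0 but not a perfect square
The equation has 2 distinct real irrational roots.

Discriminant = 41, 2 distinct real irrational roots


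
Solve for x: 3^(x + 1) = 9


Express both sides with the same base.
9 = 3^2
Since the bases match, equate exponents: x + 1 = 2
So x = 2 - (1) = 1

x = 1


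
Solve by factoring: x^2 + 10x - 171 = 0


We need two numbers that multiply to -171 and add to 10.
Those numbers are 19 and -9 (since 19 * (-9) = -171 and 19 + (-9) = 10).
So x^2 + 10x - 171 = (x + 19)(x - 9) = 0
Setting each factor to zero: x = -19 or x = 9

x = -19, x = 9


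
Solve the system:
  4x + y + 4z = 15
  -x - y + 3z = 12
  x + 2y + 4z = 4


Using Cramer's rule. Expand each determinant along the first row.
D  = 4*[(-1)*4 - 3*2] - 1*[(-1)*4 - 3*1] + 4*[(-1)*2 - (-1)*1]
  = 4*(-10) - 1*(-7) + 4*(-1) = -37
Dx = 15*[(-1)*4 - 3*2] - 1*[12*4 - 3*4] + 4*[12*2 - (-1)*4]
  = 15*(-10) - 1*(36) + 4*(28) = -74
Dy = 4*[12*4 - 3*4] - 15*[(-1)*4 - 3*1] + 4*[(-1)*4 - 12*1]
  = 4*(36) - 15*(-7) + 4*(-16) = 185
Dz = 4*[(-1)*4 - 12*2] - 1*[(-1)*4 - 12*1] + 15*[(-1)*2 - (-1)*1]
  = 4*(-28) - 1*(-16) + 15*(-1) = -111
x = Dx/D = -74/-37 = 2, y = Dy/D = 185/-37 = -5, z = Dz/D = -111/-37 = 3
Check eq1: (4)(2) + (1)(-5) + (4)(3) = 15 = 15 ✓
Check eq2: (-1)(2) + (-1)(-5) + (3)(3) = 12 = 12 ✓
Check eq3: (1)(2) + (2)(-5) + (4)(3) = 4 = 4 ✓

x = 2, y = -5, z = 3


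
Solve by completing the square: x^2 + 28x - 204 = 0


Start: x^2 + 28x - 204 = 0
Move constant: x^2 + 28x = 204
Half of 28 is 14, squared is 196
Add 196 to both sides: x^2 + 28x + 196 = 400
(x + 14)^2 = 400
x + 14 = ±20
x = -14 + 20 = 6 or x = -14 - 20 = -34

x = -34, x = 6


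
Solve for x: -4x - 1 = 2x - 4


Starting with: -4x - 1 = 2x - 4
Move all x terms to left: (-4 - 2)x = -4 + 1
Simplify: -6x = -3
Divide both sides by -6: x = 1/2

x = 1/2


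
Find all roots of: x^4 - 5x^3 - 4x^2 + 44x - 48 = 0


Let p(x) = x^4 - 5x^3 - 4x^2 + 44x - 48. By the rational root theorem (leading coefficient 1), any rational root is an integer divisor of 48: try ±1, ±2, ... in turn.
Test x = 1: value = -12 ≠ 0.
Test x = -1: value = -90 ≠ 0.
Test x = 2: value = 0 ✓, so (x - 2) is a factor.
Synthetic division by (x - 2): bring down 1; 1(2) - 5 = -3; (-3)(2) - 4 = -10; (-10)(2) + 44 = 24; 24(2) - 48 = 0 → quotient x^3 - 3x^2 - 10x + 24, remainder 0.
Continue with the quotient x^3 - 3x^2 - 10x + 24 (candidates must divide 24; re-test x = 2 first in case it repeats).
Test x = 2: value = 0 ✓, so (x - 2) is a factor.
Synthetic division by (x - 2): bring down 1; 1(2) - 3 = -1; (-1)(2) - 10 = -12; (-12)(2) + 24 = 0 → quotient x^2 - x - 12, remainder 0.
Solve the quadratic x^2 - x - 12 = 0: discriminant = (-1)^2 - 4(1)(-12) = 1 + 48 = 49.
sqrt(49) = 7, so x = (1 ± 7)/2: x = 4 or x = -3.
Collecting all roots found:

x = -3, x = 2 (multiplicity 2), x = 4


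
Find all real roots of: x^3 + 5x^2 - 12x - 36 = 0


Let p(x) = x^3 + 5x^2 - 12x - 36. By the rational root theorem (leading coefficient 1), any rational root is an integer divisor of 36: try ±1, ±2, ... in turn.
Test x = 1: value = -42 ≠ 0.
Test x = -1: value = -20 ≠ 0.
Test x = 2: value = -32 ≠ 0.
Test x = -2: value = 0 ✓, so (x + 2) is a factor.
Synthetic division by (x + 2): bring down 1; 1(-2) + 5 = 3; 3(-2) - 12 = -18; (-18)(-2) - 36 = 0 → quotient x^2 + 3x - 18, remainder 0.
Solve the quadratic x^2 + 3x - 18 = 0: discriminant = 3^2 - 4(1)(-18) = 9 + 72 = 81.
sqrt(81) = 9, so x = (-3 ± 9)/2: x = 3 or x = -6.

x = -6, x = -2, x = 3


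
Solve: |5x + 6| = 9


An absolute value equation |expr| = 9 gives two cases:
Case 1: 5x + 6 = 9
  5x = 3, so x = 3/5
Case 2: 5x + 6 = -9
  5x = -15, so x = -3

x = -3, x = 3/5


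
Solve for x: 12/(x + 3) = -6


Multiply both sides by (x + 3): 12 = -6(x + 3)
Distribute: 12 = -6x - 18
-6x = 12 + 18 = 30
x = -5

x = -5


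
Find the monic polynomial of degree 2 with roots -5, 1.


A monic polynomial with roots -5, 1 is:
p(x) = (x + 5)(x - 1)
After multiplying by (x + 5): x + 5
After multiplying by (x - 1): x^2 + 4x - 5

x^2 + 4x - 5


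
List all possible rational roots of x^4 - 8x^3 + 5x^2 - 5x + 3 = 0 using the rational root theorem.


Rational root theorem: possible roots are ±p/q where:
  p divides the constant term (3): p ∈ {1, 3}
  q divides the leading coefficient (1): q ∈ {1}

All possible rational roots: -3, -1, 1, 3

-3, -1, 1, 3


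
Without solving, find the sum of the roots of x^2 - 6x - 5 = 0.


By Vieta's formulas for ax^2 + bx + c = 0:
  Sum of roots = -b/a
  Product of roots = c/a

Here a = 1, b = -6, c = -5
Sum = -(-6)/1 = 6
Product = -5/1 = -5

Sum = 6


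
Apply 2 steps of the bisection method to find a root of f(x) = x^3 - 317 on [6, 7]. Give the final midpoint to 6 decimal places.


f(x) = x^3 - 317
f(6) = -101 < 0
f(7) = 26 > 0

Step 1: midpoint = (6.000000 + 7.000000)/2 = 6.500000
  f(6.500000) = -42.375000
  f(mid) < 0, so root is in [6.500000, 7.000000]

Step 2: midpoint = (6.500000 + 7.000000)/2 = 6.750000
  f(6.750000) = -9.453125
  f(mid) < 0, so root is in [6.750000, 7.000000]

midpoint = 6.750000


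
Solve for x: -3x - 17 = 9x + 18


Starting with: -3x - 17 = 9x + 18
Move all x terms to left: (-3 - 9)x = 18 + 17
Simplify: -12x = 35
Divide both sides by -12: x = -35/12

x = -35/12


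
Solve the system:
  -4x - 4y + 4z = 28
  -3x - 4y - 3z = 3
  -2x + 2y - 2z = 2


Using Cramer's rule. Expand each determinant along the first row.
D  = (-4)*[(-4)*(-2) - (-3)*2] - (-4)*[(-3)*(-2) - (-3)*(-2)] + 4*[(-3)*2 - (-4)*(-2)]
  = (-4)*(14) - (-4)*(0) + 4*(-14) = -112
Dx = 28*[(-4)*(-2) - (-3)*2] - (-4)*[3*(-2) - (-3)*2] + 4*[3*2 - (-4)*2]
  = 28*(14) - (-4)*(0) + 4*(14) = 448
Dy = (-4)*[3*(-2) - (-3)*2] - 28*[(-3)*(-2) - (-3)*(-2)] + 4*[(-3)*2 - 3*(-2)]
  = (-4)*(0) - 28*(0) + 4*(0) = 0
Dz = (-4)*[(-4)*2 - 3*2] - (-4)*[(-3)*2 - 3*(-2)] + 28*[(-3)*2 - (-4)*(-2)]
  = (-4)*(-14) - (-4)*(0) + 28*(-14) = -336
x = Dx/D = 448/-112 = -4, y = Dy/D = 0/-112 = 0, z = Dz/D = -336/-112 = 3
Check eq1: (-4)(-4) + (-4)(0) + (4)(3) = 28 = 28 ✓
Check eq2: (-3)(-4) + (-4)(0) + (-3)(3) = 3 = 3 ✓
Check eq3: (-2)(-4) + (2)(0) + (-2)(3) = 2 = 2 ✓

x = -4, y = 0, z = 3


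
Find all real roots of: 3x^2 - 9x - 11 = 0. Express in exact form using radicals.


Using the quadratic formula: x = (-b ± sqrt(b^2 - 4ac)) / (2a)
Here a = 3, b = -9, c = -11
Discriminant = b^2 - 4ac = (-9)^2 - 4(3)(-11) = 81 + 132 = 213
Since discriminant = 213 > 0, there are two real roots.
x = (9 ± sqrt(213)) / 6
Numerically: x ≈ 3.9324 or x ≈ -0.9324

x = (9 + sqrt(213)) / 6 or x = (9 - sqrt(213)) / 6


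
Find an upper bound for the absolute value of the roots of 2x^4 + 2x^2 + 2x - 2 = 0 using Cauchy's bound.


Cauchy's bound: all roots r satisfy |r| <= 1 + max(|a_i/a_n|) for i = 0,...,n-1
where a_n is the leading coefficient.

Coefficients: [2, 0, 2, 2, -2]
Leading coefficient a_n = 2
Ratios |a_i/a_n|: 0, 1, 1, 1
Maximum ratio: 1
Cauchy's bound: |r| <= 1 + 1 = 2

Upper bound = 2


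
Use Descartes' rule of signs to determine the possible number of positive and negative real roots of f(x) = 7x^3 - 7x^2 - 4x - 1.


Descartes' rule of signs:

For positive roots, count sign changes in f(x) = 7x^3 - 7x^2 - 4x - 1:
Signs of coefficients: +, -, -, -
Number of sign changes: 1
Possible positive real roots: 1

For negative roots, examine f(-x) = -7x^3 - 7x^2 + 4x - 1:
Signs of coefficients: -, -, +, -
Number of sign changes: 2
Possible negative real roots: 2, 0

Positive roots: 1; Negative roots: 2 or 0


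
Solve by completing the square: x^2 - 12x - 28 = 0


Start: x^2 - 12x - 28 = 0
Move constant: x^2 - 12x = 28
Half of -12 is -6, squared is 36
Add 36 to both sides: x^2 - 12x + 36 = 64
(x - 6)^2 = 64
x - 6 = ±8
x = 6 + 8 = 14 or x = 6 - 8 = -2

x = -2, x = 14


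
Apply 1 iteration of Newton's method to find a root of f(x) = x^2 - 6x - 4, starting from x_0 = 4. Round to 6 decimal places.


Newton's method: x_(n+1) = x_n - f(x_n)/f'(x_n)
f(x) = x^2 - 6x - 4
f'(x) = 2x - 6

Iteration 1:
  f(4.000000) = -12.000000
  f'(4.000000) = 2.000000
  x_1 = 4.000000 - (-12.000000)/(2.000000) = 10.000000

x_1 = 10.000000


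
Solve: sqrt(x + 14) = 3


Square both sides: x + 14 = 3^2 = 9
x = 9 - 14 = -5
x = -5
Check: sqrt(1*(-5) + 14) = sqrt(9) = 3 ✓

x = -5


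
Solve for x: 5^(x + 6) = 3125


Express both sides with the same base.
3125 = 5^5
Since the bases match, equate exponents: x + 6 = 5
So x = 5 - (6) = -1

x = -1


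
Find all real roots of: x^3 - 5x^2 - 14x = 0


The constant term is 0, so x = 0 is a root. Factor out x:
  x(x^2 - 5x - 14) = 0
Solve the quadratic x^2 - 5x - 14 = 0: discriminant = (-5)^2 - 4(1)(-14) = 25 + 56 = 81.
sqrt(81) = 9, so x = (5 ± 9)/2: x = 7 or x = -2.

x = -2, x = 0, x = 7


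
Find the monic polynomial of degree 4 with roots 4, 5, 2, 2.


A monic polynomial with roots 4, 5, 2, 2 is:
p(x) = (x - 4)(x - 5)(x - 2)(x - 2)
After multiplying by (x - 4): x - 4
After multiplying by (x - 5): x^2 - 9x + 20
After multiplying by (x - 2): x^3 - 11x^2 + 38x - 40
After multiplying by (x - 2): x^4 - 13x^3 + 60x^2 - 116x + 80

x^4 - 13x^3 + 60x^2 - 116x + 80


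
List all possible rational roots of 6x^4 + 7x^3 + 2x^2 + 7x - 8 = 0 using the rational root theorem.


Rational root theorem: possible roots are ±p/q where:
  p divides the constant term (-8): p ∈ {1, 2, 4, 8}
  q divides the leading coefficient (6): q ∈ {1, 2, 3, 6}

All possible rational roots: -8, -4, -8/3, -2, -4/3, -1, -2/3, -1/2, -1/3, -1/6, 1/6, 1/3, 1/2, 2/3, 1, 4/3, 2, 8/3, 4, 8

-8, -4, -8/3, -2, -4/3, -1, -2/3, -1/2, -1/3, -1/6, 1/6, 1/3, 1/2, 2/3, 1, 4/3, 2, 8/3, 4, 8


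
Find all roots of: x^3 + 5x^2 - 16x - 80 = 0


Let p(x) = x^3 + 5x^2 - 16x - 80. By the rational root theorem (leading coefficient 1), any rational root is an integer divisor of 80: try ±1, ±2, ... in turn.
Test x = 1: value = -90 ≠ 0.
Test x = -1: value = -60 ≠ 0.
Test x = 2: value = -84 ≠ 0.
Test x = -2: value = -36 ≠ 0.
Test x = 4: value = 0 ✓, so (x - 4) is a factor.
Synthetic division by (x - 4): bring down 1; 1(4) + 5 = 9; 9(4) - 16 = 20; 20(4) - 80 = 0 → quotient x^2 + 9x + 20, remainder 0.
Solve the quadratic x^2 + 9x + 20 = 0: discriminant = 9^2 - 4(1)(20) = 81 - 80 = 1.
sqrt(1) = 1, so x = (-9 ± 1)/2: x = -4 or x = -5.
Collecting all roots found:

x = -5, x = -4, x = 4


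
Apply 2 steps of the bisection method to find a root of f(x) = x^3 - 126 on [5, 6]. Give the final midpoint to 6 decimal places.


f(x) = x^3 - 126
f(5) = -1 < 0
f(6) = 90 > 0

Step 1: midpoint = (5.000000 + 6.000000)/2 = 5.500000
  f(5.500000) = 40.375000
  f(mid) > 0, so root is in [5.000000, 5.500000]

Step 2: midpoint = (5.000000 + 5.500000)/2 = 5.250000
  f(5.250000) = 18.703125
  f(mid) > 0, so root is in [5.000000, 5.250000]

midpoint = 5.250000


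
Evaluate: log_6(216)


We need the exponent such that 6^? = 216
6^3 = 216
Therefore log_6(216) = 3

3


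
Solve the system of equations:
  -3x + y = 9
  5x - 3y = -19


Using Cramer's rule:
Determinant D = (-3)(-3) - (5)(1) = 9 - 5 = 4
Dx = (9)(-3) - (-19)(1) = -27 + 19 = -8
Dy = (-3)(-19) - (5)(9) = 57 - 45 = 12
x = Dx/D = -8/4 = -2
y = Dy/D = 12/4 = 3

x = -2, y = 3


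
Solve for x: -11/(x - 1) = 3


Multiply both sides by (x - 1): -11 = 3(x - 1)
Distribute: -11 = 3x - 3
3x = -11 + 3 = -8
x = -8/3

x = -8/3


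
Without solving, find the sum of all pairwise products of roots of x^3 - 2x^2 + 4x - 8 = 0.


By Vieta's formulas for x^3 + bx^2 + cx + d = 0:
  r1 + r2 + r3 = -b/a = 2
  r1*r2 + r1*r3 + r2*r3 = c/a = 4
  r1*r2*r3 = -d/a = 8


Sum of pairwise products = 4


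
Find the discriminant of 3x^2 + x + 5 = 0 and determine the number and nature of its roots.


For ax^2 + bx + c = 0, discriminant D = b^2 - 4ac
Here a = 3, b = 1, c = 5
D = (1)^2 - 4(3)(5) = 1 - 60 = -59

D = -59 < 0
The equation has no real roots (2 complex conjugate roots).

Discriminant = -59, no real roots (2 complex conjugate roots)


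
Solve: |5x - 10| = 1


An absolute value equation |expr| = 1 gives two cases:
Case 1: 5x - 10 = 1
  5x = 11, so x = 11/5
Case 2: 5x - 10 = -1
  5x = 9, so x = 9/5

x = 9/5, x = 11/5


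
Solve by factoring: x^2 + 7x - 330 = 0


We need two numbers that multiply to -330 and add to 7.
Those numbers are 22 and -15 (since 22 * (-15) = -330 and 22 + (-15) = 7).
So x^2 + 7x - 330 = (x + 22)(x - 15) = 0
Setting each factor to zero: x = -22 or x = 15

x = -22, x = 15


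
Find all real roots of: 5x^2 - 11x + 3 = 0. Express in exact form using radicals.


Using the quadratic formula: x = (-b ± sqrt(b^2 - 4ac)) / (2a)
Here a = 5, b = -11, c = 3
Discriminant = b^2 - 4ac = (-11)^2 - 4(5)(3) = 121 - 60 = 61
Since discriminant = 61 > 0, there are two real roots.
x = (11 ± sqrt(61)) / 10
Numerically: x ≈ 1.8810 or x ≈ 0.3190

x = (11 + sqrt(61)) / 10 or x = (11 - sqrt(61)) / 10


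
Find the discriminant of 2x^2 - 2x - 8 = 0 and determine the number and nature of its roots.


For ax^2 + bx + c = 0, discriminant D = b^2 - 4ac
Here a = 2, b = -2, c = -8
D = (-2)^2 - 4(2)(-8) = 4 + 64 = 68

D = 68 > 0 but not a perfect square
The equation has 2 distinct real irrational roots.

Discriminant = 68, 2 distinct real irrational roots


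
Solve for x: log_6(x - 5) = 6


Convert to exponential form: x - 5 = 6^6 = 46656
x = 46656 + 5 = 46661
Check: log_6(46661 - 5) = log_6(46656) = log_6(46656) = 6 ✓

x = 46661


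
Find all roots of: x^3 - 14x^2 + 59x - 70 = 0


Let p(x) = x^3 - 14x^2 + 59x - 70. By the rational root theorem (leading coefficient 1), any rational root is an integer divisor of 70: try ±1, ±2, ... in turn.
Test x = 1: value = -24 ≠ 0.
Test x = -1: value = -144 ≠ 0.
Test x = 2: value = 0 ✓, so (x - 2) is a factor.
Synthetic division by (x - 2): bring down 1; 1(2) - 14 = -12; (-12)(2) + 59 = 35; 35(2) - 70 = 0 → quotient x^2 - 12x + 35, remainder 0.
Solve the quadratic x^2 - 12x + 35 = 0: discriminant = (-12)^2 - 4(1)(35) = 144 - 140 = 4.
sqrt(4) = 2, so x = (12 ± 2)/2: x = 7 or x = 5.
Collecting all roots found:

x = 2, x = 5, x = 7


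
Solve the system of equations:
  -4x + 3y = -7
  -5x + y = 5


Using Cramer's rule:
Determinant D = (-4)(1) - (-5)(3) = -4 + 15 = 11
Dx = (-7)(1) - (5)(3) = -7 - 15 = -22
Dy = (-4)(5) - (-5)(-7) = -20 - 35 = -55
x = Dx/D = -22/11 = -2
y = Dy/D = -55/11 = -5

x = -2, y = -5


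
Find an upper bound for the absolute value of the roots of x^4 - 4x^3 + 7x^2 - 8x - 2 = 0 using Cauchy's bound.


Cauchy's bound: all roots r satisfy |r| <= 1 + max(|a_i/a_n|) for i = 0,...,n-1
where a_n is the leading coefficient.

Coefficients: [1, -4, 7, -8, -2]
Leading coefficient a_n = 1
Ratios |a_i/a_n|: 4, 7, 8, 2
Maximum ratio: 8
Cauchy's bound: |r| <= 1 + 8 = 9

Upper bound = 9


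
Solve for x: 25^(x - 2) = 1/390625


Express both sides with the same base.
1/390625 = 25^(-4)
Since the bases match, equate exponents: x - 2 = -4
So x = -4 - (-2) = -2

x = -2


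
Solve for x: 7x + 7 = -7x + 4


Starting with: 7x + 7 = -7x + 4
Move all x terms to left: (7 + 7)x = 4 - 7
Simplify: 14x = -3
Divide both sides by 14: x = -3/14

x = -3/14


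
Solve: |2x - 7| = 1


An absolute value equation |expr| = 1 gives two cases:
Case 1: 2x - 7 = 1
  2x = 8, so x = 4
Case 2: 2x - 7 = -1
  2x = 6, so x = 3

x = 3, x = 4


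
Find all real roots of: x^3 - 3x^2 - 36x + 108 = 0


Let p(x) = x^3 - 3x^2 - 36x + 108. By the rational root theorem (leading coefficient 1), any rational root is an integer divisor of 108: try ±1, ±2, ... in turn.
Test x = 1: value = 70 ≠ 0.
Test x = -1: value = 140 ≠ 0.
Test x = 2: value = 32 ≠ 0.
Test x = -2: value = 160 ≠ 0.
Test x = 3: value = 0 ✓, so (x - 3) is a factor.
Synthetic division by (x - 3): bring down 1; 1(3) - 3 = 0; 0(3) - 36 = -36; (-36)(3) + 108 = 0 → quotient x^2 - 36, remainder 0.
Solve the quadratic x^2 - 36 = 0: discriminant = 0^2 - 4(1)(-36) = 0 + 144 = 144.
sqrt(144) = 12, so x = (0 ± 12)/2: x = 6 or x = -6.

x = -6, x = 3, x = 6


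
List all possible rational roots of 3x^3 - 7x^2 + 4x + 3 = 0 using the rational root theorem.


Rational root theorem: possible roots are ±p/q where:
  p divides the constant term (3): p ∈ {1, 3}
  q divides the leading coefficient (3): q ∈ {1, 3}

All possible rational roots: -3, -1, -1/3, 1/3, 1, 3

-3, -1, -1/3, 1/3, 1, 3


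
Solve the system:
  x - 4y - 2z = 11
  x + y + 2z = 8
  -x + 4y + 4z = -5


Using Cramer's rule. Expand each determinant along the first row.
D  = 1*[1*4 - 2*4] - (-4)*[1*4 - 2*(-1)] + (-2)*[1*4 - 1*(-1)]
  = 1*(-4) - (-4)*(6) + (-2)*(5) = 10
Dx = 11*[1*4 - 2*4] - (-4)*[8*4 - 2*(-5)] + (-2)*[8*4 - 1*(-5)]
  = 11*(-4) - (-4)*(42) + (-2)*(37) = 50
Dy = 1*[8*4 - 2*(-5)] - 11*[1*4 - 2*(-1)] + (-2)*[1*(-5) - 8*(-1)]
  = 1*(42) - 11*(6) + (-2)*(3) = -30
Dz = 1*[1*(-5) - 8*4] - (-4)*[1*(-5) - 8*(-1)] + 11*[1*4 - 1*(-1)]
  = 1*(-37) - (-4)*(3) + 11*(5) = 30
x = Dx/D = 50/10 = 5, y = Dy/D = -30/10 = -3, z = Dz/D = 30/10 = 3
Check eq1: (1)(5) + (-4)(-3) + (-2)(3) = 11 = 11 ✓
Check eq2: (1)(5) + (1)(-3) + (2)(3) = 8 = 8 ✓
Check eq3: (-1)(5) + (4)(-3) + (4)(3) = -5 = -5 ✓

x = 5, y = -3, z = 3


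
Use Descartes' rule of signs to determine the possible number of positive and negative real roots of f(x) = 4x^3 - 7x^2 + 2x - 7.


Descartes' rule of signs:

For positive roots, count sign changes in f(x) = 4x^3 - 7x^2 + 2x - 7:
Signs of coefficients: +, -, +, -
Number of sign changes: 3
Possible positive real roots: 3, 1

For negative roots, examine f(-x) = -4x^3 - 7x^2 - 2x - 7:
Signs of coefficients: -, -, -, -
Number of sign changes: 0
Possible negative real roots: 0

Positive roots: 3 or 1; Negative roots: 0


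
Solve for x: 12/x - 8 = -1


Subtract -8 from both sides: 12/x = 7
Multiply both sides by x: 12 = 7 * x
Divide by 7: x = 12/7

x = 12/7


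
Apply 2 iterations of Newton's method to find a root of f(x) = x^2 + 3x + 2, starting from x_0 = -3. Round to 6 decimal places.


Newton's method: x_(n+1) = x_n - f(x_n)/f'(x_n)
f(x) = x^2 + 3x + 2
f'(x) = 2x + 3

Iteration 1:
  f(-3.000000) = 2.000000
  f'(-3.000000) = -3.000000
  x_1 = -3.000000 - (2.000000)/(-3.000000) = -2.333333

Iteration 2:
  f(-2.333333) = 0.444444
  f'(-2.333333) = -1.666667
  x_2 = -2.333333 - (0.444444)/(-1.666667) = -2.066667

x_2 = -2.066667


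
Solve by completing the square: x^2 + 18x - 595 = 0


Start: x^2 + 18x - 595 = 0
Move constant: x^2 + 18x = 595
Half of 18 is 9, squared is 81
Add 81 to both sides: x^2 + 18x + 81 = 676
(x + 9)^2 = 676
x + 9 = ±26
x = -9 + 26 = 17 or x = -9 - 26 = -35

x = -35, x = 17


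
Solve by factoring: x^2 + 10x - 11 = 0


We need two numbers that multiply to -11 and add to 10.
Those numbers are -1 and 11 (since (-1) * 11 = -11 and (-1) + 11 = 10).
So x^2 + 10x - 11 = (x - 1)(x + 11) = 0
Setting each factor to zero: x = 1 or x = -11

x = -11, x = 1


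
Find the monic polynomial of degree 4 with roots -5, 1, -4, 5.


A monic polynomial with roots -5, 1, -4, 5 is:
p(x) = (x + 5)(x - 1)(x + 4)(x - 5)
After multiplying by (x + 5): x + 5
After multiplying by (x - 1): x^2 + 4x - 5
After multiplying by (x + 4): x^3 + 8x^2 + 11x - 20
After multiplying by (x - 5): x^4 + 3x^3 - 29x^2 - 75x + 100

x^4 + 3x^3 - 29x^2 - 75x + 100


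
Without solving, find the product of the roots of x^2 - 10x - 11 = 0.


By Vieta's formulas for ax^2 + bx + c = 0:
  Sum of roots = -b/a
  Product of roots = c/a

Here a = 1, b = -10, c = -11
Sum = -(-10)/1 = 10
Product = -11/1 = -11

Product = -11


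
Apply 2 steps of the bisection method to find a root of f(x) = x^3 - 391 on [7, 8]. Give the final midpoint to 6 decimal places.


f(x) = x^3 - 391
f(7) = -48 < 0
f(8) = 121 > 0

Step 1: midpoint = (7.000000 + 8.000000)/2 = 7.500000
  f(7.500000) = 30.875000
  f(mid) > 0, so root is in [7.000000, 7.500000]

Step 2: midpoint = (7.000000 + 7.500000)/2 = 7.250000
  f(7.250000) = -9.921875
  f(mid) < 0, so root is in [7.250000, 7.500000]

midpoint = 7.250000


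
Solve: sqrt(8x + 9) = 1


Square both sides: 8x + 9 = 1^2 = 1
8x = 1 - 9 = -8
x = -1
Check: sqrt(8*(-1) + 9) = sqrt(1) = 1 ✓

x = -1


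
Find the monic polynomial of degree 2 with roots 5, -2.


A monic polynomial with roots 5, -2 is:
p(x) = (x - 5)(x + 2)
After multiplying by (x - 5): x - 5
After multiplying by (x + 2): x^2 - 3x - 10

x^2 - 3x - 10


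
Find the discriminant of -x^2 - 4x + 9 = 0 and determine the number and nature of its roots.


For ax^2 + bx + c = 0, discriminant D = b^2 - 4ac
Here a = -1, b = -4, c = 9
D = (-4)^2 - 4(-1)(9) = 16 + 36 = 52

D = 52 > 0 but not a perfect square
The equation has 2 distinct real irrational roots.

Discriminant = 52, 2 distinct real irrational roots
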